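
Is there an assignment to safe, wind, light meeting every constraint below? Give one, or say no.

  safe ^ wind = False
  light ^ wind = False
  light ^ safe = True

The formula is unsatisfiable.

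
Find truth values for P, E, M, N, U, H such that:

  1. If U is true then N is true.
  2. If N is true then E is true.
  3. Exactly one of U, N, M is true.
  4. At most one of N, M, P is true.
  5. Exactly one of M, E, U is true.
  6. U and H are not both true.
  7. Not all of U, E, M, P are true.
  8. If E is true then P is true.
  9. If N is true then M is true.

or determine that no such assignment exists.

P = False, E = False, M = True, N = False, U = False, H = True

  (1) U=F ⇒ N: vacuous ✓
  (2) N=F ⇒ E: vacuous ✓
  (3) {U, N, M}: 1 true — exactly one ✓
  (4) {N, M, P}: 1 true — at most one ✓
  (5) {M, E, U}: 1 true — exactly one ✓
  (6) U=F, H=T — not both ✓
  (7) {U, E, M, P}: 1/4 true — not all ✓
  (8) E=F ⇒ P: vacuous ✓
  (9) N=F ⇒ M: vacuous ✓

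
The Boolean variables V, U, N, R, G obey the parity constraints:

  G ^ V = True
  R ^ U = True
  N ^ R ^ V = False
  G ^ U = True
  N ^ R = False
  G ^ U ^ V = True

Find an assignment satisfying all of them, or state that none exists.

V=F, U=F, N=T, R=T, G=T

G ^ V = T ^ F = True ✓
R ^ U = T ^ F = True ✓
N ^ R ^ V = T ^ T ^ F = False ✓
G ^ U = T ^ F = True ✓
N ^ R = T ^ T = False ✓
G ^ U ^ V = T ^ F ^ F = True ✓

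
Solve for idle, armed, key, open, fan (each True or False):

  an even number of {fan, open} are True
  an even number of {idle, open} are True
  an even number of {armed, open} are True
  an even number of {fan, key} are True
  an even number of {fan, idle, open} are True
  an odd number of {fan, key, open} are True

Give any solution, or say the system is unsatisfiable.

UNSATISFIABLE

Adding constraints 1, 2, 4, 5, 6 mod 2: every variable appears an even number of times on the left, so the left side is 0.
But the right sides sum to 1 (mod 2). 0 ≠ 1 — the system is inconsistent.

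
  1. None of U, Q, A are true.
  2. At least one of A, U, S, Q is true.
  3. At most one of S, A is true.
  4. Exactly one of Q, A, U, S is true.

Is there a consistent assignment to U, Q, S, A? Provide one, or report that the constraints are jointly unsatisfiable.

U = False, Q = False, S = True, A = False

  (1) {U, Q, A}: 0 true — none ✓
  (2) {A, U, S, Q}: 1 true — at least one ✓
  (3) {S, A}: 1 true — at most one ✓
  (4) {Q, A, U, S}: 1 true — exactly one ✓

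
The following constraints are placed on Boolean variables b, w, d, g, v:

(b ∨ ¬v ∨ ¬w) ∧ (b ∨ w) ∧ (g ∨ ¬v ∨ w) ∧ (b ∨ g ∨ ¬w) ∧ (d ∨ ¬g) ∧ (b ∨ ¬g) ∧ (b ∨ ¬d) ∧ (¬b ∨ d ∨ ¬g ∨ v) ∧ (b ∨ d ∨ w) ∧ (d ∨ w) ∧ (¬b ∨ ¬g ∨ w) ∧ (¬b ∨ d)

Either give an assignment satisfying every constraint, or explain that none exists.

b = True, w = False, d = True, g = False, v = False

Set b = True.
  then (¬b ∨ d) forces d = True.
Set w = False.
  then (¬b ∨ ¬g ∨ w) forces g = False.
  then (g ∨ ¬v ∨ w) forces v = False.
All clauses satisfied.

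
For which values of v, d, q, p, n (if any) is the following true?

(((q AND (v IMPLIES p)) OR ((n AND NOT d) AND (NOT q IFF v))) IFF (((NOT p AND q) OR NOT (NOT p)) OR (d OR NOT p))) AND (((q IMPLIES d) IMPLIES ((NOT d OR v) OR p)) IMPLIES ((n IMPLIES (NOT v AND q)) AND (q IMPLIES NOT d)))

v=F, d=F, q=T, p=F, n=F

  ((q AND (v IMPLIES p)) OR ((n AND NOT d) AND (NOT q IFF v))) IFF (((NOT p AND q) OR NOT (NOT p)) OR (d OR NOT p)) = True
    (q AND (v IMPLIES p)) OR ((n AND NOT d) AND (NOT q IFF v)) = True
      q AND (v IMPLIES p) = True
        v IMPLIES p = True
      (n AND NOT d) AND (NOT q IFF v) = False
        n AND NOT d = False
          NOT d = True
        NOT q IFF v = True
          NOT q = False
    ((NOT p AND q) OR NOT (NOT p)) OR (d OR NOT p) = True
      (NOT p AND q) OR NOT (NOT p) = True
        NOT p AND q = True
          NOT p = True
        NOT (NOT p) = False
          NOT p = True
      d OR NOT p = True
        NOT p = True
  ((q IMPLIES d) IMPLIES ((NOT d OR v) OR p)) IMPLIES ((n IMPLIES (NOT v AND q)) AND (q IMPLIES NOT d)) = True
    (q IMPLIES d) IMPLIES ((NOT d OR v) OR p) = True
      q IMPLIES d = False
      (NOT d OR v) OR p = True
        NOT d OR v = True
          NOT d = True
    (n IMPLIES (NOT v AND q)) AND (q IMPLIES NOT d) = True
      n IMPLIES (NOT v AND q) = True
        NOT v AND q = True
          NOT v = True
      q IMPLIES NOT d = True
        NOT d = True
Both conjuncts True, so the formula holds.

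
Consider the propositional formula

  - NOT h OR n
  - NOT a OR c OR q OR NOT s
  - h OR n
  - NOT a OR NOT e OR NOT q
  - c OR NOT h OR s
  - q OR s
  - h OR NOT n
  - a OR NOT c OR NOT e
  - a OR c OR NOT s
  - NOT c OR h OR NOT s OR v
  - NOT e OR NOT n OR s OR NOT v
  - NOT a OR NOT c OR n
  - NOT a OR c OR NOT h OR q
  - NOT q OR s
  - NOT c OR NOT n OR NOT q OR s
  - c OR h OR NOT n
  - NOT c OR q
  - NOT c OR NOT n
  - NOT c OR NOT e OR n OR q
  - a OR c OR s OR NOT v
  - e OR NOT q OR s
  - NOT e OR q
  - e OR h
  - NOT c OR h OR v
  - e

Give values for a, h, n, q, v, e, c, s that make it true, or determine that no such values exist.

Case e = True:
  (NOT e OR q) forces q = True.
  (NOT a OR NOT e OR NOT q) forces a = False.
  (a OR NOT c OR NOT e) forces c = False.
  (a OR c OR NOT s) forces s = False.
  Clause (NOT q OR s) is falsified — contradiction.
Case e = False:
  Clause (e) is falsified — contradiction.
Both cases fail, so the formula is unsatisfiable.

No satisfying assignment exists.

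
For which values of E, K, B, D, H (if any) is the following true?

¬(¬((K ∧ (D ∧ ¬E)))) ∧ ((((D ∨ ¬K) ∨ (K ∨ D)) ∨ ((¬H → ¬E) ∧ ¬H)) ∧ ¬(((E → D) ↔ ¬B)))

E = False; K = True; B = True; D = True; H = False

  ¬(¬((K ∧ (D ∧ ¬E)))) = True
    ¬((K ∧ (D ∧ ¬E))) = False
      K ∧ (D ∧ ¬E) = True
        D ∧ ¬E = True
          ¬E = True
  (((D ∨ ¬K) ∨ (K ∨ D)) ∨ ((¬H → ¬E) ∧ ¬H)) ∧ ¬(((E → D) ↔ ¬B)) = True
    ((D ∨ ¬K) ∨ (K ∨ D)) ∨ ((¬H → ¬E) ∧ ¬H) = True
      (D ∨ ¬K) ∨ (K ∨ D) = True
        D ∨ ¬K = True
          ¬K = False
        K ∨ D = True
      (¬H → ¬E) ∧ ¬H = True
        ¬H → ¬E = True
          ¬H = True
          ¬E = True
        ¬H = True
    ¬(((E → D) ↔ ¬B)) = True
      (E → D) ↔ ¬B = False
        E → D = True
        ¬B = False
Both conjuncts True, so the formula holds.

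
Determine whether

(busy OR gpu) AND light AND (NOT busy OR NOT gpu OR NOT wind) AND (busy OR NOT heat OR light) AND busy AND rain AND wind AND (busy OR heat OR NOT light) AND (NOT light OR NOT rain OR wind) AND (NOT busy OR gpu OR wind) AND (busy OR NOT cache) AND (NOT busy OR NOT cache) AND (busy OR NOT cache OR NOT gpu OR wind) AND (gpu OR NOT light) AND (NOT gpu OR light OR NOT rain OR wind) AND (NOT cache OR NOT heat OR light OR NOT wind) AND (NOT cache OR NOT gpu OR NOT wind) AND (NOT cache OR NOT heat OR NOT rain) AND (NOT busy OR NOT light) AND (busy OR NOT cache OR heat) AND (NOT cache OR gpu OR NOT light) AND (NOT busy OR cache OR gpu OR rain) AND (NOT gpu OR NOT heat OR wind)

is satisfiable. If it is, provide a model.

Case busy = True:
  (light) forces light = True.
  Clause (NOT busy OR NOT light) is falsified — contradiction.
Case busy = False:
  Clause (busy) is falsified — contradiction.
Both cases fail, so the formula is unsatisfiable.

UNSATISFIABLE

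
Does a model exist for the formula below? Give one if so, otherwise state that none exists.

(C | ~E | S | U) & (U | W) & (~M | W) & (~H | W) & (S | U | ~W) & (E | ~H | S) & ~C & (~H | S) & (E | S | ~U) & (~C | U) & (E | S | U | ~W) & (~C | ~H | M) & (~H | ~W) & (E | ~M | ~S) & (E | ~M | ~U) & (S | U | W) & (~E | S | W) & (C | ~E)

Unit clause (~C) forces C = False.
In (C | ~E) only ~E is left, so E = False.
Try H = True:
  (~H | W) forces W = True.
  clause (~H | ~W) is falsified — backtrack.
So H = False.
Set U = False.
  then (U | W) forces W = True.
  then (S | U | ~W) forces S = True.
  then (E | ~M | ~S) forces M = False.
All clauses satisfied.

H: False, U: False, S: True, W: True, M: False, E: False, C: False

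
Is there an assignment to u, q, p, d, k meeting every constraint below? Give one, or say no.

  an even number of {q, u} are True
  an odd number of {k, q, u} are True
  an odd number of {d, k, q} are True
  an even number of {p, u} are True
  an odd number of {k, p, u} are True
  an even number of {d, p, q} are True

u = False, q = False, p = False, d = False, k = True

{q, u}: 0 true → even ✓
{k, q, u}: 1 true → odd ✓
{d, k, q}: 1 true → odd ✓
{p, u}: 0 true → even ✓
{k, p, u}: 1 true → odd ✓
{d, p, q}: 0 true → even ✓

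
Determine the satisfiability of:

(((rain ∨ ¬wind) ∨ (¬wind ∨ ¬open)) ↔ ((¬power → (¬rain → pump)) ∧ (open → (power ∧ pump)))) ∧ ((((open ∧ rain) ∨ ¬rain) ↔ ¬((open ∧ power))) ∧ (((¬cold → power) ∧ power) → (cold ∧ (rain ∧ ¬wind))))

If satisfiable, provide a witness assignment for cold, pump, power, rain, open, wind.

cold = False, pump = True, power = False, rain = False, open = False, wind = False

  ((rain ∨ ¬wind) ∨ (¬wind ∨ ¬open)) ↔ ((¬power → (¬rain → pump)) ∧ (open → (power ∧ pump))) = True
    (rain ∨ ¬wind) ∨ (¬wind ∨ ¬open) = True
      rain ∨ ¬wind = True
        ¬wind = True
      ¬wind ∨ ¬open = True
        ¬wind = True
        ¬open = True
    (¬power → (¬rain → pump)) ∧ (open → (power ∧ pump)) = True
      ¬power → (¬rain → pump) = True
        ¬power = True
        ¬rain → pump = True
          ¬rain = True
      open → (power ∧ pump) = True
        power ∧ pump = False
  (((open ∧ rain) ∨ ¬rain) ↔ ¬((open ∧ power))) ∧ (((¬cold → power) ∧ power) → (cold ∧ (rain ∧ ¬wind))) = True
    ((open ∧ rain) ∨ ¬rain) ↔ ¬((open ∧ power)) = True
      (open ∧ rain) ∨ ¬rain = True
        open ∧ rain = False
        ¬rain = True
      ¬((open ∧ power)) = True
        open ∧ power = False
    ((¬cold → power) ∧ power) → (cold ∧ (rain ∧ ¬wind)) = True
      (¬cold → power) ∧ power = False
        ¬cold → power = False
          ¬cold = True
      cold ∧ (rain ∧ ¬wind) = False
        rain ∧ ¬wind = False
          ¬wind = True
Both conjuncts True, so the formula holds.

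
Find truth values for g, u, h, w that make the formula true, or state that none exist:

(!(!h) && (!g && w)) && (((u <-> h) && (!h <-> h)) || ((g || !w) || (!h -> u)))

g = False, u = False, h = True, w = True

  !(!h) && (!g && w) = True
    !(!h) = True
      !h = False
    !g && w = True
      !g = True
  ((u <-> h) && (!h <-> h)) || ((g || !w) || (!h -> u)) = True
    (u <-> h) && (!h <-> h) = False
      u <-> h = False
      !h <-> h = False
        !h = False
    (g || !w) || (!h -> u) = True
      g || !w = False
        !w = False
      !h -> u = True
        !h = False
Both conjuncts True, so the formula holds.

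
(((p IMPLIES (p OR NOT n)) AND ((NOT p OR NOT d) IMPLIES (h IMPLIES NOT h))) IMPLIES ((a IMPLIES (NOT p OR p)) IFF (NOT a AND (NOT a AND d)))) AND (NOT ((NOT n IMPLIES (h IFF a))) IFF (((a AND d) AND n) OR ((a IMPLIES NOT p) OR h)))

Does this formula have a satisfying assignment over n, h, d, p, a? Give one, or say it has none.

n = False; h = True; d = True; p = True; a = False

  ((p IMPLIES (p OR NOT n)) AND ((NOT p OR NOT d) IMPLIES (h IMPLIES NOT h))) IMPLIES ((a IMPLIES (NOT p OR p)) IFF (NOT a AND (NOT a AND d))) = True
    (p IMPLIES (p OR NOT n)) AND ((NOT p OR NOT d) IMPLIES (h IMPLIES NOT h)) = True
      p IMPLIES (p OR NOT n) = True
        p OR NOT n = True
          NOT n = True
      (NOT p OR NOT d) IMPLIES (h IMPLIES NOT h) = True
        NOT p OR NOT d = False
          NOT p = False
          NOT d = False
        h IMPLIES NOT h = False
          NOT h = False
    (a IMPLIES (NOT p OR p)) IFF (NOT a AND (NOT a AND d)) = True
      a IMPLIES (NOT p OR p) = True
        NOT p OR p = True
          NOT p = False
      NOT a AND (NOT a AND d) = True
        NOT a = True
        NOT a AND d = True
          NOT a = True
  NOT ((NOT n IMPLIES (h IFF a))) IFF (((a AND d) AND n) OR ((a IMPLIES NOT p) OR h)) = True
    NOT ((NOT n IMPLIES (h IFF a))) = True
      NOT n IMPLIES (h IFF a) = False
        NOT n = True
        h IFF a = False
    ((a AND d) AND n) OR ((a IMPLIES NOT p) OR h) = True
      (a AND d) AND n = False
        a AND d = False
      (a IMPLIES NOT p) OR h = True
        a IMPLIES NOT p = True
          NOT p = False
Both conjuncts True, so the formula holds.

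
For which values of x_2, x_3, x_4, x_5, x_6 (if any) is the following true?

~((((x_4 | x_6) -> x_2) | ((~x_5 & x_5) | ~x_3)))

x_2: False; x_3: True; x_4: True; x_5: False; x_6: False

  ~((((x_4 | x_6) -> x_2) | ((~x_5 & x_5) | ~x_3))) = True
    ((x_4 | x_6) -> x_2) | ((~x_5 & x_5) | ~x_3) = False
      (x_4 | x_6) -> x_2 = False
        x_4 | x_6 = True
      (~x_5 & x_5) | ~x_3 = False
        ~x_5 & x_5 = False
          ~x_5 = True
        ~x_3 = False
The formula evaluates to True.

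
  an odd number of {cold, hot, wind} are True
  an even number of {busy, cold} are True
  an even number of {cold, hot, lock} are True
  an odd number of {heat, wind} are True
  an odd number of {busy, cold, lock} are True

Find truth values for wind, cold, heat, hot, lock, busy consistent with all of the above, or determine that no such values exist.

wind = False, cold = True, heat = True, hot = False, lock = True, busy = True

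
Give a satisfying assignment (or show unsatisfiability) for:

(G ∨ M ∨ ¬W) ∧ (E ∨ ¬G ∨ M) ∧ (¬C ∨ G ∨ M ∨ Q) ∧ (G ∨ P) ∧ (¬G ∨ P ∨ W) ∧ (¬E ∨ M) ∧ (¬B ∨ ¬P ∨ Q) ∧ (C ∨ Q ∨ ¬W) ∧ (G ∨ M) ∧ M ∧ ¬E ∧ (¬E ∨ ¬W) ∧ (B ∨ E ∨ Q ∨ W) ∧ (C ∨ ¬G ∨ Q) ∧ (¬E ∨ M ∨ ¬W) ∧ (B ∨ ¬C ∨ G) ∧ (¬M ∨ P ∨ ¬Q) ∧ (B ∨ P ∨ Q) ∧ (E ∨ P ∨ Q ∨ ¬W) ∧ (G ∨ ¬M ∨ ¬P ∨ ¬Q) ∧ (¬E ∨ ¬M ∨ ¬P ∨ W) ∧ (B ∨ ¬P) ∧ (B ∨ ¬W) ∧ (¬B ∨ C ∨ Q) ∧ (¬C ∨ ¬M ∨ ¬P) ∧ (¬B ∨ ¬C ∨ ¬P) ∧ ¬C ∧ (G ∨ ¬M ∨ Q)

Unit clause (M) forces M = True.
Unit clause (¬E) forces E = False.
Unit clause (¬C) forces C = False.
Try Q = False:
  (C ∨ Q ∨ ¬W) forces W = False.
  (B ∨ E ∨ Q ∨ W) forces B = True.
  clause (¬B ∨ C ∨ Q) is falsified — backtrack.
So Q = True.
  then (¬M ∨ P ∨ ¬Q) forces P = True.
  then (G ∨ ¬M ∨ ¬P ∨ ¬Q) forces G = True.
  then (B ∨ ¬P) forces B = True.
Set W = True.
All clauses satisfied.

E: False; Q: True; M: True; P: True; W: True; G: True; C: False; B: True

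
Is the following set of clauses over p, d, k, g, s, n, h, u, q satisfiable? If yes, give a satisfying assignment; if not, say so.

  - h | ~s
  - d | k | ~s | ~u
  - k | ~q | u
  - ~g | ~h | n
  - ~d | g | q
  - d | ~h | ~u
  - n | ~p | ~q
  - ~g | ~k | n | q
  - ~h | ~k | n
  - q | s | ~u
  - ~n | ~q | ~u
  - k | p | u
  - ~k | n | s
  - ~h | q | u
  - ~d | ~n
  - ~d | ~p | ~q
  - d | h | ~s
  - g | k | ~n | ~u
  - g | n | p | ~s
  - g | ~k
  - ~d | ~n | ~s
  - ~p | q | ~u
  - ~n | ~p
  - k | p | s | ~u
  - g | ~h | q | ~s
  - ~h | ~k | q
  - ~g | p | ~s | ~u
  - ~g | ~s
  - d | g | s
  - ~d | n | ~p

p=F; d=F; k=T; g=T; s=F; n=T; h=F; u=F; q=F

Set p = False.
Set d = False.
Try k = False:
  (k | p | u) forces u = True.
  (d | k | ~s | ~u) forces s = False.
  clause (k | p | s | ~u) is falsified — backtrack.
So k = True.
  then (g | ~k) forces g = True.
  then (~g | ~s) forces s = False.
  then (~k | n | s) forces n = True.
Set h = False.
Try u = True:
  (q | s | ~u) forces q = True.
  clause (~n | ~q | ~u) is falsified — backtrack.
So u = False.
Set q = False.
All clauses satisfied.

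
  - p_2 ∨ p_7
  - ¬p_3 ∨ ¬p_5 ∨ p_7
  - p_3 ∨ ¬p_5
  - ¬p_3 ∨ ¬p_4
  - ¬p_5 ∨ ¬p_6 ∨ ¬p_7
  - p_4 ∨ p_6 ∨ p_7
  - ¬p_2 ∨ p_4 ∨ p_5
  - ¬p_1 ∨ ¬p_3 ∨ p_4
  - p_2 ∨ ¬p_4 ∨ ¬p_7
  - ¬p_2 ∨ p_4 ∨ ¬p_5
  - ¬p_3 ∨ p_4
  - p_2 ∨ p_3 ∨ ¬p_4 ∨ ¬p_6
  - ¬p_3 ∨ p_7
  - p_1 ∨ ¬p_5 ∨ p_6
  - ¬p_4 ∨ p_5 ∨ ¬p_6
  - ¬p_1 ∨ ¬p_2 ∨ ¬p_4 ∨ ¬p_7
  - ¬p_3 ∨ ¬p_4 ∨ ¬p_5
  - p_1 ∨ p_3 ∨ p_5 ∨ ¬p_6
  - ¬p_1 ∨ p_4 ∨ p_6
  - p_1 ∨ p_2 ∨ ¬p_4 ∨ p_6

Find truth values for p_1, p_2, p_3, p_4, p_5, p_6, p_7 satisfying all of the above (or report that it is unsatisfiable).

Set p_1 = True.
Set p_2 = False.
  then (p_2 ∨ p_7) forces p_7 = True.
  then (p_2 ∨ ¬p_4 ∨ ¬p_7) forces p_4 = False.
  then (¬p_3 ∨ p_4) forces p_3 = False.
  then (¬p_1 ∨ p_4 ∨ p_6) forces p_6 = True.
  then (p_3 ∨ ¬p_5) forces p_5 = False.
All clauses satisfied.

p_1: True, p_2: False, p_3: False, p_4: False, p_5: False, p_6: True, p_7: True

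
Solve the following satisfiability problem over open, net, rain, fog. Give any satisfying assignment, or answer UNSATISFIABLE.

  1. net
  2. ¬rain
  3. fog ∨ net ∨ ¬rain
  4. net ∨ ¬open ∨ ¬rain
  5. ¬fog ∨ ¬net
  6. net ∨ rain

open = False; net = True; rain = False; fog = False

Unit clause (net) forces net = True.
Unit clause (¬rain) forces rain = False.
In (¬fog ∨ ¬net) only ¬fog is left, so fog = False.
Set open = False.
Check each clause:
  (net): net holds.
  (¬rain): ¬rain holds.
  (fog ∨ net ∨ ¬rain): net holds.
  (net ∨ ¬open ∨ ¬rain): net holds.
  (¬fog ∨ ¬net): ¬fog holds.
  (net ∨ rain): net holds.
All clauses satisfied.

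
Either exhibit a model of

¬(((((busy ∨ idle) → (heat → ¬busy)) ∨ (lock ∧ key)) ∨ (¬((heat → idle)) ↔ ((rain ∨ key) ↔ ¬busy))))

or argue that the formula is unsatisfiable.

rain = True; idle = False; key = True; heat = True; busy = True; lock = False

  ¬(((((busy ∨ idle) → (heat → ¬busy)) ∨ (lock ∧ key)) ∨ (¬((heat → idle)) ↔ ((rain ∨ key) ↔ ¬busy)))) = True
    (((busy ∨ idle) → (heat → ¬busy)) ∨ (lock ∧ key)) ∨ (¬((heat → idle)) ↔ ((rain ∨ key) ↔ ¬busy)) = False
      ((busy ∨ idle) → (heat → ¬busy)) ∨ (lock ∧ key) = False
        (busy ∨ idle) → (heat → ¬busy) = False
          busy ∨ idle = True
          heat → ¬busy = False
            ¬busy = False
        lock ∧ key = False
      ¬((heat → idle)) ↔ ((rain ∨ key) ↔ ¬busy) = False
        ¬((heat → idle)) = True
          heat → idle = False
        (rain ∨ key) ↔ ¬busy = False
          rain ∨ key = True
          ¬busy = False
The formula evaluates to True.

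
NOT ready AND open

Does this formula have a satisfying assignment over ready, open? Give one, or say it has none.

ready = False, open = True

  NOT ready = True
Both conjuncts True, so the formula holds.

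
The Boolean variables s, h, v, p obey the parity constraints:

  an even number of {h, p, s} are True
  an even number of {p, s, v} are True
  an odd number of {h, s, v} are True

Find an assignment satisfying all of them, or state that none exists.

s = True; h = False; v = False; p = True

{h, p, s}: 2 true → even ✓
{p, s, v}: 2 true → even ✓
{h, s, v}: 1 true → odd ✓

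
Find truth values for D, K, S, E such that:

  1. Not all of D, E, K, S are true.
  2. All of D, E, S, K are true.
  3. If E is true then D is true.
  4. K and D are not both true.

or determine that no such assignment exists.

No satisfying assignment exists.

Case K = True:
  (2) forces D = True.
  Constraint (4) is violated (K=T, D=T) — contradiction.
Case K = False:
  Constraint (2) is violated (K=F) — contradiction.
Both cases fail — unsatisfiable.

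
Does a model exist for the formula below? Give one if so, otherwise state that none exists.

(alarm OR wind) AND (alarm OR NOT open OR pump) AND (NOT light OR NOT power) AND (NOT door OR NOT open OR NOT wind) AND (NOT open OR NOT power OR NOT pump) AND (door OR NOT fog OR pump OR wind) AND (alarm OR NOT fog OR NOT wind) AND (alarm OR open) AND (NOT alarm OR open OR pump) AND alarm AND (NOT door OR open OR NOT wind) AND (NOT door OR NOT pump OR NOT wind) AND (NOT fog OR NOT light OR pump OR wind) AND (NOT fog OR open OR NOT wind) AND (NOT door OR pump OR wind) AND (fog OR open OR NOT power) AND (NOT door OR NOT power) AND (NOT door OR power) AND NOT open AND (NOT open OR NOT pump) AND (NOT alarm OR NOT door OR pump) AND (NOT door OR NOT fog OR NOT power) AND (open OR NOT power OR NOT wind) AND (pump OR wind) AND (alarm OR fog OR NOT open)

pump: True, wind: False, power: False, door: False, open: False, alarm: True, fog: False, light: False

Unit clause (alarm) forces alarm = True.
Unit clause (NOT open) forces open = False.
In (NOT alarm OR open OR pump) only pump is left, so pump = True.
Set wind = False.
Set power = False.
  then (NOT door OR power) forces door = False.
Set fog = False.
Set light = False.
All clauses satisfied.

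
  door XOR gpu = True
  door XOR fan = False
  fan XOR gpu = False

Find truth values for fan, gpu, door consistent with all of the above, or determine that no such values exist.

Adding constraints 1, 2, 3 mod 2: every variable appears an even number of times on the left, so the left side is 0.
But the right sides sum to 1 (mod 2). 0 ≠ 1 — the system is inconsistent.

UNSATISFIABLE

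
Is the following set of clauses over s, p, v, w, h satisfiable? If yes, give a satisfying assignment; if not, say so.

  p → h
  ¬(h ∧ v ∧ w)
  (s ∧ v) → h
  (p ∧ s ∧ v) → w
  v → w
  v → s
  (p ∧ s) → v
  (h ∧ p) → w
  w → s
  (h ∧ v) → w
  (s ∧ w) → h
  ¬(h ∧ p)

Set s = True.
Try p = True:
  (h ∨ ¬p) forces h = True.
  clause (¬h ∨ ¬p) is falsified — backtrack.
So p = False.
Set v = False.
Set w = False.
Set h = False.
All clauses satisfied.

s: True, p: False, v: False, w: False, h: False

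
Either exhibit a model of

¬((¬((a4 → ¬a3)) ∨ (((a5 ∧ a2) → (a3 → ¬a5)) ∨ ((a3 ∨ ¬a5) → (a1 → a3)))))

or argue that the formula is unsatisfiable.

Unsatisfiable — no assignment works.

Case a3 = True: the formula becomes ¬((¬(¬a4) ∨ True)) = False.
Case a3 = False: the formula becomes ¬((False ∨ True)) = False.
Both cases fail — unsatisfiable.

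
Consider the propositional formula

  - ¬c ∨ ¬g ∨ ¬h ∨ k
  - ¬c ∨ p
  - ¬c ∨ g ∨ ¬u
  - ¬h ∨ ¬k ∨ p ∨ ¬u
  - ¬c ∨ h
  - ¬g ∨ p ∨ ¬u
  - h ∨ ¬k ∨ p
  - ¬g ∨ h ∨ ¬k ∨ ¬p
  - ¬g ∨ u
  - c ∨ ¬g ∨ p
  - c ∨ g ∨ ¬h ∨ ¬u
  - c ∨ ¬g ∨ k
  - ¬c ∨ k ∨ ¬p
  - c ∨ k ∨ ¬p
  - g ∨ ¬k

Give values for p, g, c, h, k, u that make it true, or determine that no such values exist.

p: False; g: False; c: False; h: False; k: False; u: True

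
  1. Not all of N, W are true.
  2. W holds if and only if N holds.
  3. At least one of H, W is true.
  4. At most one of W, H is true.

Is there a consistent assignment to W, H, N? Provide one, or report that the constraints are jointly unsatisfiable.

W = False; H = True; N = False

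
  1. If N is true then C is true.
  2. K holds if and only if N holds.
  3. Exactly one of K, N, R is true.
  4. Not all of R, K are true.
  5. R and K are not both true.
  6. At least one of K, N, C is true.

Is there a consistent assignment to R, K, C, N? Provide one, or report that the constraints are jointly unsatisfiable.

R = True; K = False; C = True; N = False

  (1) N=F ⇒ C: vacuous ✓
  (2) K=F, N=F — same ✓
  (3) {K, N, R}: 1 true — exactly one ✓
  (4) {R, K}: 1/2 true — not all ✓
  (5) R=T, K=F — not both ✓
  (6) {K, N, C}: 1 true — at least one ✓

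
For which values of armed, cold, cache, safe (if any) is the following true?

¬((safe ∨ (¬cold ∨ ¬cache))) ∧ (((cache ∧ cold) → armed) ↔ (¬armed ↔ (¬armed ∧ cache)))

armed = True, cold = True, cache = True, safe = False

  ¬((safe ∨ (¬cold ∨ ¬cache))) = True
    safe ∨ (¬cold ∨ ¬cache) = False
      ¬cold ∨ ¬cache = False
        ¬cold = False
        ¬cache = False
  ((cache ∧ cold) → armed) ↔ (¬armed ↔ (¬armed ∧ cache)) = True
    (cache ∧ cold) → armed = True
      cache ∧ cold = True
    ¬armed ↔ (¬armed ∧ cache) = True
      ¬armed = False
      ¬armed ∧ cache = False
        ¬armed = False
Both conjuncts True, so the formula holds.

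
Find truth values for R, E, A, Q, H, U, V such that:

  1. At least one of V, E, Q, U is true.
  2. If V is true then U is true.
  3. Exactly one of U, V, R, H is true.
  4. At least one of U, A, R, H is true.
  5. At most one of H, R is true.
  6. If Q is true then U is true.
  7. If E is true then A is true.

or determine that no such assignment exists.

R=F; E=F; A=F; Q=T; H=F; U=T; V=F

  (1) {V, E, Q, U}: 2 true — at least one ✓
  (2) V=F ⇒ U: vacuous ✓
  (3) {U, V, R, H}: 1 true — exactly one ✓
  (4) {U, A, R, H}: 1 true — at least one ✓
  (5) {H, R}: 0 true — at most one ✓
  (6) Q=T ⇒ U: T ✓
  (7) E=F ⇒ A: vacuous ✓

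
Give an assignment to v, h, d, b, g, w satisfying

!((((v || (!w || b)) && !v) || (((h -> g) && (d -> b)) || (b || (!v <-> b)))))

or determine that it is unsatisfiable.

v = False; h = False; d = True; b = False; g = True; w = True

  !((((v || (!w || b)) && !v) || (((h -> g) && (d -> b)) || (b || (!v <-> b))))) = True
    ((v || (!w || b)) && !v) || (((h -> g) && (d -> b)) || (b || (!v <-> b))) = False
      (v || (!w || b)) && !v = False
        v || (!w || b) = False
          !w || b = False
            !w = False
        !v = True
      ((h -> g) && (d -> b)) || (b || (!v <-> b)) = False
        (h -> g) && (d -> b) = False
          h -> g = True
          d -> b = False
        b || (!v <-> b) = False
          !v <-> b = False
            !v = True
The formula evaluates to True.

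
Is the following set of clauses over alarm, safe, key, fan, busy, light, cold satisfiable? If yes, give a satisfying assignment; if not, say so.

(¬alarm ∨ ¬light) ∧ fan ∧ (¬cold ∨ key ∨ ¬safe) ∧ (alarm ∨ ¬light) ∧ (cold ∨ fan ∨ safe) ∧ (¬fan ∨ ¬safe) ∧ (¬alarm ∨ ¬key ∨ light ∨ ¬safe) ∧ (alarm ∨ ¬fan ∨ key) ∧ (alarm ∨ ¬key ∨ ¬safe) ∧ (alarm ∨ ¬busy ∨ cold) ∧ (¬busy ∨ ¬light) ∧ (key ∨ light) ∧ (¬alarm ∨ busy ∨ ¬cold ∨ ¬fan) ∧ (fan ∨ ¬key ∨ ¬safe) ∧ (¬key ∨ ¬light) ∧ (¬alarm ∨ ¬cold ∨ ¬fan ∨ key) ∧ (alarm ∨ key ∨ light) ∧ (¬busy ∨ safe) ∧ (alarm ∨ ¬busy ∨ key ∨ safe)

alarm = False; safe = False; key = True; fan = True; busy = False; light = False; cold = False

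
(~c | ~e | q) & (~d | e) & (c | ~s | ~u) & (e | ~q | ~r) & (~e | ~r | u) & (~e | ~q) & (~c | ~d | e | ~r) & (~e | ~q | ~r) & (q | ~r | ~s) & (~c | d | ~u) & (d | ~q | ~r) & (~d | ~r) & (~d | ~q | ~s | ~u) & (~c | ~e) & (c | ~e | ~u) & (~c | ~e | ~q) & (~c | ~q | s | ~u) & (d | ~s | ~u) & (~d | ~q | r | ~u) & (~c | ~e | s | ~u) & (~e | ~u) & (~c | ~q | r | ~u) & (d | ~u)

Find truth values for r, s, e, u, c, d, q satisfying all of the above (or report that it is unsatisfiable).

r = False, s = False, e = False, u = False, c = True, d = False, q = False

Set r = False.
Set s = False.
Set e = False.
  then (~d | e) forces d = False.
  then (d | ~u) forces u = False.
Set c = True.
Set q = False.
All clauses satisfied.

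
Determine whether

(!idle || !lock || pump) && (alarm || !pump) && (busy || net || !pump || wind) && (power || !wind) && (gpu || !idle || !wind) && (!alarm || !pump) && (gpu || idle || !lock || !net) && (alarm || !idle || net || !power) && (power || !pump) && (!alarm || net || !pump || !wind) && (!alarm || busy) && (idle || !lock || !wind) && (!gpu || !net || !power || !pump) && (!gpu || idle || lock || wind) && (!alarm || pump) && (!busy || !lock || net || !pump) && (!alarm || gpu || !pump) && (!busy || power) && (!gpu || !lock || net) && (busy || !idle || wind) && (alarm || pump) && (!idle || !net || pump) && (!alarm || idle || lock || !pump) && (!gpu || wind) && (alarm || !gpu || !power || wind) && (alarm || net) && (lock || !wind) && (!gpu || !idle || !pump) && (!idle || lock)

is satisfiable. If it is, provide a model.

No satisfying assignment exists.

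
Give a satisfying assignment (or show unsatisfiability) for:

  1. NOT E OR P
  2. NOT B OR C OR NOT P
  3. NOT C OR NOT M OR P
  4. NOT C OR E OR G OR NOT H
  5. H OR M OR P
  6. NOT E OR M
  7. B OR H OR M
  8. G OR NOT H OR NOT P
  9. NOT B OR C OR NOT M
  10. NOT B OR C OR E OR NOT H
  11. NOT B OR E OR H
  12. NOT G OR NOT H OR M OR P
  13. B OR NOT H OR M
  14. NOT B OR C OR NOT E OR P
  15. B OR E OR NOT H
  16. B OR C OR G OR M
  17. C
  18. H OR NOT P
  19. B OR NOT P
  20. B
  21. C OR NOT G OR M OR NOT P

H = True, P = True, G = True, E = False, C = True, M = True, B = True

Unit clause (C) forces C = True.
Unit clause (B) forces B = True.
Try H = False:
  (NOT B OR E OR H) forces E = True.
  (NOT E OR P) forces P = True.
  clause (H OR NOT P) is falsified — backtrack.
So H = True.
Try P = False:
  (NOT E OR P) forces E = False.
  (NOT C OR NOT M OR P) forces M = False.
  (NOT C OR E OR G OR NOT H) forces G = True.
  clause (NOT G OR NOT H OR M OR P) is falsified — backtrack.
So P = True.
  then (G OR NOT H OR NOT P) forces G = True.
Set E = False.
Set M = True.
All clauses satisfied.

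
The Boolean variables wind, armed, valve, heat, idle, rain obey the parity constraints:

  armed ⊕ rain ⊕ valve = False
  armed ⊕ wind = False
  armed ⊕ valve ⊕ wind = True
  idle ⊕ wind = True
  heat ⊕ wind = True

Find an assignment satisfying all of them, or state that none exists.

wind = False; armed = False; valve = True; heat = True; idle = True; rain = True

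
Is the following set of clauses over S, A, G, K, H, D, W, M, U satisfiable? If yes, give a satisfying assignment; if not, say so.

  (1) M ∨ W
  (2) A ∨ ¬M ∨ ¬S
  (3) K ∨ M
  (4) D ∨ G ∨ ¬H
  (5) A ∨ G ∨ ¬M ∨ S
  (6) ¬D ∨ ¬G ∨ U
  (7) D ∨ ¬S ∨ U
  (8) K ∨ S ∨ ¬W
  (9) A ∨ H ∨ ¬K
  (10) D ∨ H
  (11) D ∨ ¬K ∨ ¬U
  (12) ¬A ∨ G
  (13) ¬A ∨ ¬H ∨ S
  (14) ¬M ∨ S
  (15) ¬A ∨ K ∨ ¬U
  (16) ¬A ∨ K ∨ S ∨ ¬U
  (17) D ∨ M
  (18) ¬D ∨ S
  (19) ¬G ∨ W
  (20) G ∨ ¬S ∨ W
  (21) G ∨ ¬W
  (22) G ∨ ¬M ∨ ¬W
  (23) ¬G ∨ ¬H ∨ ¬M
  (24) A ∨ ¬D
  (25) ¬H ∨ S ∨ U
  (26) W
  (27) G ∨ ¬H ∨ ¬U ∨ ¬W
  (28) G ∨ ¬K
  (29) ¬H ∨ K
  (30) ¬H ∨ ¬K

S=T, A=T, G=T, K=T, H=F, D=T, W=T, M=F, U=T

Unit clause (W) forces W = True.
In (G ∨ ¬W) only G is left, so G = True.
Try S = False:
  (K ∨ S ∨ ¬W) forces K = True.
  (¬M ∨ S) forces M = False.
  (D ∨ M) forces D = True.
  clause (¬D ∨ S) is falsified — backtrack.
So S = True.
Try A = False:
  (A ∨ ¬M ∨ ¬S) forces M = False.
  (K ∨ M) forces K = True.
  (A ∨ H ∨ ¬K) forces H = True.
  clause (¬H ∨ ¬K) is falsified — backtrack.
So A = True.
Set K = True.
  then (¬H ∨ ¬K) forces H = False.
  then (D ∨ H) forces D = True.
  then (¬D ∨ ¬G ∨ U) forces U = True.
Set M = False.
All clauses satisfied.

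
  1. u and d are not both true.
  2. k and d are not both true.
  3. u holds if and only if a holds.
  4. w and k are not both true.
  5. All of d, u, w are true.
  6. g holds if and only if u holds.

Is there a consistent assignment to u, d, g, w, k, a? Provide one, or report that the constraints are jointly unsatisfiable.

The formula is unsatisfiable.

Case u = True:
  (1) with u=T forces d = False.
  Constraint (5) is violated (d=F) — contradiction.
Case u = False:
  Constraint (5) is violated (u=F) — contradiction.
Both cases fail — unsatisfiable.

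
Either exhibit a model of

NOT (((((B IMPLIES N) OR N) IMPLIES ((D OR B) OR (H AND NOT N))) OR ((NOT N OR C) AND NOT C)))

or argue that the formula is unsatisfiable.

H = False; B = False; N = False; C = True; D = False

  NOT (((((B IMPLIES N) OR N) IMPLIES ((D OR B) OR (H AND NOT N))) OR ((NOT N OR C) AND NOT C))) = True
    (((B IMPLIES N) OR N) IMPLIES ((D OR B) OR (H AND NOT N))) OR ((NOT N OR C) AND NOT C) = False
      ((B IMPLIES N) OR N) IMPLIES ((D OR B) OR (H AND NOT N)) = False
        (B IMPLIES N) OR N = True
          B IMPLIES N = True
        (D OR B) OR (H AND NOT N) = False
          D OR B = False
          H AND NOT N = False
            NOT N = True
      (NOT N OR C) AND NOT C = False
        NOT N OR C = True
          NOT N = True
        NOT C = False
The formula evaluates to True.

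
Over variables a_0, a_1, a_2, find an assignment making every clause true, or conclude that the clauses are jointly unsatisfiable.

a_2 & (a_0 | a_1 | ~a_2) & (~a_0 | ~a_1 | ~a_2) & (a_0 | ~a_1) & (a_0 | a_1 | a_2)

a_0 = True; a_1 = False; a_2 = True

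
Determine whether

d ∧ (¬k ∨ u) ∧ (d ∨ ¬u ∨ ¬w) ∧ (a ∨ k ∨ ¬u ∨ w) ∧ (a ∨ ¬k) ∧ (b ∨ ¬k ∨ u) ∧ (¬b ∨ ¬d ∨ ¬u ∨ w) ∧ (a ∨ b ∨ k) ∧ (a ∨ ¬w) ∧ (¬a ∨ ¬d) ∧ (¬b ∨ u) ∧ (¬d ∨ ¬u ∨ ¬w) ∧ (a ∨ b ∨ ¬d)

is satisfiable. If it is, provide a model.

Case d = True:
  (¬a ∨ ¬d) forces a = False.
  (a ∨ ¬k) forces k = False.
  (a ∨ b ∨ k) forces b = True.
  (a ∨ ¬w) forces w = False.
  (a ∨ k ∨ ¬u ∨ w) forces u = False.
  Clause (¬b ∨ u) is falsified — contradiction.
Case d = False:
  Clause (d) is falsified — contradiction.
Both cases fail, so the formula is unsatisfiable.

Unsatisfiable — no assignment works.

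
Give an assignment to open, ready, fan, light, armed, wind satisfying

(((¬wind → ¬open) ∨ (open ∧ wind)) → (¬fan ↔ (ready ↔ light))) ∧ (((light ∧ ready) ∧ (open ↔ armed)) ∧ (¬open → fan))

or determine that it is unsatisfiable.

open: True, ready: True, fan: False, light: True, armed: True, wind: True

  ((¬wind → ¬open) ∨ (open ∧ wind)) → (¬fan ↔ (ready ↔ light)) = True
    (¬wind → ¬open) ∨ (open ∧ wind) = True
      ¬wind → ¬open = True
        ¬wind = False
        ¬open = False
      open ∧ wind = True
    ¬fan ↔ (ready ↔ light) = True
      ¬fan = True
      ready ↔ light = True
  ((light ∧ ready) ∧ (open ↔ armed)) ∧ (¬open → fan) = True
    (light ∧ ready) ∧ (open ↔ armed) = True
      light ∧ ready = True
      open ↔ armed = True
    ¬open → fan = True
      ¬open = False
Both conjuncts True, so the formula holds.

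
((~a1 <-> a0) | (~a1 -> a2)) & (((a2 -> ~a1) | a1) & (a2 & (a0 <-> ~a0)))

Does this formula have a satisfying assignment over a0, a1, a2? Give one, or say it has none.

The formula is unsatisfiable.

The conjunct a0 <-> ~a0 is unsatisfiable on its own:
  a0=F: evaluates to False.
  a0=T: evaluates to False.
So the whole conjunction is unsatisfiable.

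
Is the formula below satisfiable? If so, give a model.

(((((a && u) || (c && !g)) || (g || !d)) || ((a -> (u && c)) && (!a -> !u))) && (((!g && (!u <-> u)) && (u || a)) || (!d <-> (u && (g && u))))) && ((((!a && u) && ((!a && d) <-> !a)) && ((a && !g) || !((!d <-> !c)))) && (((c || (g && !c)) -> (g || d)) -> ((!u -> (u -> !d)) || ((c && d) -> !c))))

Case u = True: the formula simplifies to ((((a || (c && !g)) || (g || !d)) || ((a -> c) && a)) && (!d <-> g)) && ((!a && ((!a && d) <-> !a)) && ((a && !g) || !((!d <-> !c)))).
  a = True: the conjunct !a is False.
  a = False: simplifies to (((c && !g) || (g || !d)) && (!d <-> g)) && (d && !((!d <-> !c))).
    d = True: simplifies to (((c && !g) || g) && !g) && !c.
      c = True: the conjunct !c is False.
      c = False: simplifies to g && !g.
        g = True: the conjunct !g is False.
        g = False: the conjunct g is False.
    d = False: the conjunct d is False.
Case u = False: the conjunct u is False.
Both cases fail — unsatisfiable.

No satisfying assignment exists.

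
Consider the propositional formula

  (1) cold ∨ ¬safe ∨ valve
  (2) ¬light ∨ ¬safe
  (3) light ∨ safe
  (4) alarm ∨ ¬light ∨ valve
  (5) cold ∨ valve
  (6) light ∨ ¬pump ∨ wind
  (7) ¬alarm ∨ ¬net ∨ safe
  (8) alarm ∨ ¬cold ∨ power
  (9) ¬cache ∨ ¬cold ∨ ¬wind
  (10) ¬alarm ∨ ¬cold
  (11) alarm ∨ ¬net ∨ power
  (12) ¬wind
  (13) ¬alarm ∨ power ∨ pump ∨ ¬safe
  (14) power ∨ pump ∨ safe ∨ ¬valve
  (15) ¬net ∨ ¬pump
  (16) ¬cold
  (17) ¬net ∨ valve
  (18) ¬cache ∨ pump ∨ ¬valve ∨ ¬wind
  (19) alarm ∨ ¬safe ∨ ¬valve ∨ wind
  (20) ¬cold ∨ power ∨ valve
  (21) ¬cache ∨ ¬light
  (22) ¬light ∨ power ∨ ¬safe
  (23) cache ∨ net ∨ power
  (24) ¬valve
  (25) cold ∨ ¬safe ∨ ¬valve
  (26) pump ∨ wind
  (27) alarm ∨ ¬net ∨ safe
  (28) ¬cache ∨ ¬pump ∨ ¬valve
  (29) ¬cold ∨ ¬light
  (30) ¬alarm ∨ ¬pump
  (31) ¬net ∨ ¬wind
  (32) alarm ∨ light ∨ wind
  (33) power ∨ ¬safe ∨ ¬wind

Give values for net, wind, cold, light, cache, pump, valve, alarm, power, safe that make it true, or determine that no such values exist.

Unsatisfiable — no assignment works.

Case cold = True:
  Clause (¬cold) is falsified — contradiction.
Case cold = False:
  (cold ∨ valve) forces valve = True.
  Clause (¬valve) is falsified — contradiction.
Both cases fail, so the formula is unsatisfiable.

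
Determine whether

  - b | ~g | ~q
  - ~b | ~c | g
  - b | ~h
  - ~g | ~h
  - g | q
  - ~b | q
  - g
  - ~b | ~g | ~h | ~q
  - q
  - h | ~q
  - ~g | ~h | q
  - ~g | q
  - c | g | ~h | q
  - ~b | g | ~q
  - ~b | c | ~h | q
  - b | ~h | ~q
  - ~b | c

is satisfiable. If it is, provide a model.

The formula is unsatisfiable.

Case g = True:
  (~g | ~h) forces h = False.
  (q) forces q = True.
  Clause (h | ~q) is falsified — contradiction.
Case g = False:
  Clause (g) is falsified — contradiction.
Both cases fail, so the formula is unsatisfiable.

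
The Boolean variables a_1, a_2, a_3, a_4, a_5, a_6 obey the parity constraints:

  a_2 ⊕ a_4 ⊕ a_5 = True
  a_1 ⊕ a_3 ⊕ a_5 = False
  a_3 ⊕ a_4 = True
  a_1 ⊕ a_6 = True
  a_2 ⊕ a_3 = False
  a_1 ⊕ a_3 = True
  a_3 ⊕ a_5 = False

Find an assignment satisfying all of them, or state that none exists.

UNSATISFIABLE

Adding constraints 1, 2, 3, 5, 6 mod 2: every variable appears an even number of times on the left, so the left side is 0.
But the right sides sum to 1 (mod 2). 0 ≠ 1 — the system is inconsistent.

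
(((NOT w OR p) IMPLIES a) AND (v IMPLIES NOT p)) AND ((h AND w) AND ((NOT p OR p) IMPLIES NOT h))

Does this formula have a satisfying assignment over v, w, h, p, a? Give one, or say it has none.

Case w = True: the formula simplifies to ((p IMPLIES a) AND (v IMPLIES NOT p)) AND (h AND ((NOT p OR p) IMPLIES NOT h)).
  p = True: simplifies to (a AND NOT v) AND (h AND NOT h).
    h = True: the conjunct NOT h is False.
    h = False: the conjunct h is False.
  p = False: simplifies to h AND NOT h.
    h = True: the conjunct NOT h is False.
    h = False: the conjunct h is False.
Case w = False: the conjunct w is False.
Both cases fail — unsatisfiable.

Unsatisfiable — no assignment works.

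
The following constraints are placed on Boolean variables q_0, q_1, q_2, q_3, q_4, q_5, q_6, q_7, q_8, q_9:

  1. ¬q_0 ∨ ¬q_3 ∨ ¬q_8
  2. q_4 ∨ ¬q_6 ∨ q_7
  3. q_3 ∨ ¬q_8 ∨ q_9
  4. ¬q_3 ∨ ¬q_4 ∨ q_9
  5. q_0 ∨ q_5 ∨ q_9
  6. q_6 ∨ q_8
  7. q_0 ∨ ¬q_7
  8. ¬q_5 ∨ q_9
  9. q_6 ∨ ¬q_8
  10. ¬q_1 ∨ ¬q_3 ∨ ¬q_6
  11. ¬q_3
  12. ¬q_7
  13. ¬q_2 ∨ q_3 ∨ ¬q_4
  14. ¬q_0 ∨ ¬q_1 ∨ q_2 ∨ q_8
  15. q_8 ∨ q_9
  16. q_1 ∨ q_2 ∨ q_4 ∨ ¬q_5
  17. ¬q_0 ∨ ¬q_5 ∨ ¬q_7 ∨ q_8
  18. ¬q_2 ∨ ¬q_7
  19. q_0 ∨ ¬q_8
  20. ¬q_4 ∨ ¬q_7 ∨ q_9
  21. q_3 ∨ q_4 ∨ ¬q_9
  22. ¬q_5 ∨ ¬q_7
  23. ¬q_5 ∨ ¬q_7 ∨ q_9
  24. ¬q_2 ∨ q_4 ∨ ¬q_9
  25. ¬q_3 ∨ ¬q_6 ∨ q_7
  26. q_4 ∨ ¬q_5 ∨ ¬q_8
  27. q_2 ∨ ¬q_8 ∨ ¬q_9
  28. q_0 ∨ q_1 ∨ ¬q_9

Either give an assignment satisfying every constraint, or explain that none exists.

Unit clause (¬q_3) forces q_3 = False.
Unit clause (¬q_7) forces q_7 = False.
Set q_0 = False.
  then (q_0 ∨ ¬q_8) forces q_8 = False.
  then (q_6 ∨ q_8) forces q_6 = True.
  then (q_8 ∨ q_9) forces q_9 = True.
  then (q_3 ∨ q_4 ∨ ¬q_9) forces q_4 = True.
  then (q_0 ∨ q_1 ∨ ¬q_9) forces q_1 = True.
  then (¬q_2 ∨ q_3 ∨ ¬q_4) forces q_2 = False.
Set q_5 = True.
All clauses satisfied.

q_0=F, q_1=T, q_2=F, q_3=F, q_4=T, q_5=T, q_6=T, q_7=F, q_8=F, q_9=T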